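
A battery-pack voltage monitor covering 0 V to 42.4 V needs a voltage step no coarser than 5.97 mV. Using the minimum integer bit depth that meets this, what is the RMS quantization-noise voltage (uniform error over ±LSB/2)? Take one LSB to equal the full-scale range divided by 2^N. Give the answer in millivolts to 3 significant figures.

1.49 mV

Full-scale range = 42.4 V.
Required number of levels: 42.4/5.97 mV = 7102.2; smallest N with 2^N ≥ that is 13.
LSB = 42.4 V ÷ 2^13 = 42.4/8192 V = 5.1758 mV.
RMS noise = LSB/√12 = 1.49 mV.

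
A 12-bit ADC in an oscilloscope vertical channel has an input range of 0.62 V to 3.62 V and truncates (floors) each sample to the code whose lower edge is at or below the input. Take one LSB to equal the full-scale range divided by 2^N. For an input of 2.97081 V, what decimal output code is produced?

Range = 3.62 − (0.62) = 3 V. LSB = 3 V / 2^12 ≈ 0.7324 mV.
V_in − V_min = 2.97081 − (0.62) = 2.35081 V.
Divide by LSB: 2.35081 × 4096/3 = 3209.6393.
Truncating gives code 3209.

3209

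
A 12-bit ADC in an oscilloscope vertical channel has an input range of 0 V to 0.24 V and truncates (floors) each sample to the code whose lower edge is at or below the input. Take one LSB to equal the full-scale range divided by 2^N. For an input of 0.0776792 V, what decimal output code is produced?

V_FS = 0.24 V. LSB = 0.24 V / 2^12 ≈ 58.59 µV.
V_in − V_min = 0.0776792 − (0) = 0.0776792 V.
Divide by LSB: 0.0776792 × 4096/0.24 = 1325.7250.
Truncating gives code 1325.

1325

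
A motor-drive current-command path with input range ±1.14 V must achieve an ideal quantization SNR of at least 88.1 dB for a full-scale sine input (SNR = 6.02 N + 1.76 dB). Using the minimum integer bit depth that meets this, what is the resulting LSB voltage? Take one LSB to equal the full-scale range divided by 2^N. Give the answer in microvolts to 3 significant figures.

Full-scale range = 1.14 V − (-1.14 V) = 2.28 V.
N ≥ (88.1 − 1.76)/6.02 = 14.342 → N_min = 15.
One LSB is 2.28 V / 32768 = 69.6 µV.

69.6 µV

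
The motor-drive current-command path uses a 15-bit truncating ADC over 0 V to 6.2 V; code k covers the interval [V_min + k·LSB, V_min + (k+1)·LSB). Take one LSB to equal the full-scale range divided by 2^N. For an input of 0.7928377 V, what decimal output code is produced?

Span = 6.2 V. LSB = 6.2 V / 2^15 ≈ 189.2 µV.
V_in − V_min = 0.7928377 − (0) = 0.7928377 V.
Divide by LSB: 0.7928377 × 32768/6.2 = 4190.2751.
Truncating gives code 4190.

4190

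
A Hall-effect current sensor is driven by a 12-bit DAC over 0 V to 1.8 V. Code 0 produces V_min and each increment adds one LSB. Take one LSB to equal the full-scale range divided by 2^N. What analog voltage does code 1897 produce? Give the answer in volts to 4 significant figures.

0.8336 V

Range is 1.8 V. LSB = 1.8 V / 2^12.
V_out = V_min + code × LSB = 0 V + 1897 × 1.8 V / 4096
      = 0 V + 0.833643 V = 0.833643 V.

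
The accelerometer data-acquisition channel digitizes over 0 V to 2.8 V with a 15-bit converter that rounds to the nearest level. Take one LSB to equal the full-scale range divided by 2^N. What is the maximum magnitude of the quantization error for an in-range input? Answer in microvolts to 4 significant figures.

42.72 µV

Range is 2.8 V.
One LSB is 2.8 V / 32768 = 85.4492 µV.
A rounding quantizer has |error| ≤ LSB/2 = 42.72 µV.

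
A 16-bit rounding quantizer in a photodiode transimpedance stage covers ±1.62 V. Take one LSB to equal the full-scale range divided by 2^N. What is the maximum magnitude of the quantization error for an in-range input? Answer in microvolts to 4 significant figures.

Full-scale range = 1.62 V − (-1.62 V) = 3.24 V.
LSB = 3.24 V ÷ 2^16 = 3.24/65536 V = 49.4385 µV.
Worst-case error for round-to-nearest is half an LSB: 24.72 µV.

24.72 µV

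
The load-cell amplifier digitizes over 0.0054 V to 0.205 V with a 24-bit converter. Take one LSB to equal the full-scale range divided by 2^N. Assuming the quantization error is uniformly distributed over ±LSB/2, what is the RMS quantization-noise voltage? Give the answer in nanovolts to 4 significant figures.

3.434 nV

Full-scale range = 0.205 V − (0.0054 V) = 0.1996 V.
One LSB is 0.1996 V / 16777216 = 11.8971 nV.
For a uniform distribution on [−LSB/2, +LSB/2], V_rms = LSB/√12 = 11.8971 nV/3.4641 = 3.434 nV.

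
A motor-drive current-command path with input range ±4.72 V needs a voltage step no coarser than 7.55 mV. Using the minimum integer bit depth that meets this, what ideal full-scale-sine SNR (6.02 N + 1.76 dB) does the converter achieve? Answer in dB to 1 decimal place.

68.0 dB

Span: 4.72 V − (-4.72 V) = 9.44 V.
Required number of levels: 9.44/7.55 mV = 1250.3; smallest N with 2^N ≥ that is 11.
Ideal SNR at N = 11: 6.02·11 + 1.76 = 68.0 dB.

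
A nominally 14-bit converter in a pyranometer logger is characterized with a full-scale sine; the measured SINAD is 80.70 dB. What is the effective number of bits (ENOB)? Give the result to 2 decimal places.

ENOB = (SINAD − 1.76) / 6.02 = (80.70 − 1.76) / 6.02 = 78.94 / 6.02 = 13.1130.

13.11 bits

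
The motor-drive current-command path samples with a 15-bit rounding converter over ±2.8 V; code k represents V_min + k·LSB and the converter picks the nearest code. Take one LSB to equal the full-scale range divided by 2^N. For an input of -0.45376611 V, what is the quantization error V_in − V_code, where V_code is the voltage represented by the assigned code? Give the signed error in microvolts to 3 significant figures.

Span: 2.8 V − (-2.8 V) = 5.6 V. LSB = 5.6 V / 2^15 ≈ 170.9 µV.
Position in LSBs: (-0.45376611 − (-2.8)) × 32768/5.6 = 13728.8200; rounding gives k = 13729.
V_code = V_min + k × range/2^15 = -2.8 + 13729 × 5.6/32768 = -0.45373535156 V.
V_in − V_code = -0.45376611 − (-0.45373535156) = −30.8 µV.

−30.8 µV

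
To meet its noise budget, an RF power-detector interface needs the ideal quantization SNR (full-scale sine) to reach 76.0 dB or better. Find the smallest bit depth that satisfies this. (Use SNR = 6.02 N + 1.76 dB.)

N ≥ (76.0 − 1.76)/6.02 = 12.332 → N_min = 13.

13 bits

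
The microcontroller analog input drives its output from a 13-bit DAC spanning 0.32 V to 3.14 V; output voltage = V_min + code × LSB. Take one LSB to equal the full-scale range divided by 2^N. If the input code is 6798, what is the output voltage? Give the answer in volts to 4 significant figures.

2.660 V

Full-scale range = 3.14 V − (0.32 V) = 2.82 V. LSB = 2.82 V / 2^13.
V_out = V_min + code × LSB = 0.32 V + 6798 × 2.82 V / 8192
      = 0.32 V + 2.34013 V = 2.66013 V.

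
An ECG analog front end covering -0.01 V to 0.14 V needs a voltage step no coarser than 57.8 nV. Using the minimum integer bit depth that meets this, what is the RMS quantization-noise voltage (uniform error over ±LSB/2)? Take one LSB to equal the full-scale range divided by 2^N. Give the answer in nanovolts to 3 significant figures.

The full-scale span is 0.14 − (-0.01) = 0.15 V.
Levels needed ≥ 0.15/57.8 nV = 2.595e6. 2^22 = 4194304 suffices, so N_min = 22.
Step size = 0.15/4194304 V = 35.763 nV.
RMS noise = LSB/√12 = 10.3 nV.

10.3 nV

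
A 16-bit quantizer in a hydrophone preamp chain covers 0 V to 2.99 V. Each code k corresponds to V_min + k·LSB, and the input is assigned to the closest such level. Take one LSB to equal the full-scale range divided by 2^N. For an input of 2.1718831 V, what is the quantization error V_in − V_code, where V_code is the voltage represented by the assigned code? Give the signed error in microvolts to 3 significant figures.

+8.71 µV

V_FS = 2.99 V. LSB = 2.99 V / 2^16 ≈ 45.62 µV.
(2.1718831 − (0)) / LSB = 2.1718831 × 65536/2.99 = 47604.1909. Nearest integer: k = 47604.
Reconstructed level: 0 + 47604 × 2.99/65536 V = 2.1718743896 V.
e = 2.1718831 − (2.1718743896) = +8.71 µV.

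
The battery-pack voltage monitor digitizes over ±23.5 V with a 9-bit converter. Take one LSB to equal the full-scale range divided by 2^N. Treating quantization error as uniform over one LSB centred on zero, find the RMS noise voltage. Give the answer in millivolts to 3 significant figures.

The full-scale span is 23.5 − (-23.5) = 47 V.
Step size = 47/512 V = 91.797 mV.
For a uniform distribution on [−LSB/2, +LSB/2], V_rms = LSB/√12 = 91.797 mV/3.4641 = 26.5 mV.

26.5 mV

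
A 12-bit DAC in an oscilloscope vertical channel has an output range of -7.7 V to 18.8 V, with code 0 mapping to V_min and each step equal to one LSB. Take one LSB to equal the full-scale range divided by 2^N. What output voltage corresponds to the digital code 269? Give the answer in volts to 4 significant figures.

-5.960 V

Full-scale range = 18.8 V − (-7.7 V) = 26.5 V. LSB = 26.5 V / 2^12.
V_out = V_min + code × LSB = -7.7 V + 269 × 26.5 V / 4096
      = -7.7 V + 1.74036 V = -5.95964 V.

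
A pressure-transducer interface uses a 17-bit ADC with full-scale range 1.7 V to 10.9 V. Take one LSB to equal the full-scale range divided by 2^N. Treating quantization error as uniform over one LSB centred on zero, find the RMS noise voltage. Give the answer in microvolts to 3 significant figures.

Span: 10.9 V − (1.7 V) = 9.2 V.
Step size = 9.2/131072 V = 70.190 µV.
V_rms = LSB/√12 = 70.190 µV / √12 = 20.3 µV.

20.3 µV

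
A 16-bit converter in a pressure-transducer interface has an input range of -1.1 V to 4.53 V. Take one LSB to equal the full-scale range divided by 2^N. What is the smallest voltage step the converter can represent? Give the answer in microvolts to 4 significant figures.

85.91 µV

Span: 4.53 V − (-1.1 V) = 5.63 V.
Number of codes = 2^16 = 65536.
Step size = 5.63/65536 V = 85.91 µV.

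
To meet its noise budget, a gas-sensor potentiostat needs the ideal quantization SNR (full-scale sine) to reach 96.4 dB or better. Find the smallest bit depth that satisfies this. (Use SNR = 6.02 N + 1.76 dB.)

16 bits

Required N = ⌈(96.4 − 1.76)/6.02⌉ = ⌈15.721⌉ = 16.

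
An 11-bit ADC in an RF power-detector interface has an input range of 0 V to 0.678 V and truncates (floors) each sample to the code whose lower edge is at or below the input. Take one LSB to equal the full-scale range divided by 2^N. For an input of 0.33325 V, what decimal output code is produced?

V_FS = 0.678 V. LSB = 0.678 V / 2^11 ≈ 331.1 µV.
V_in − V_min = 0.33325 − (0) = 0.33325 V.
Divide by LSB: 0.33325 × 2048/0.678 = 1006.6313.
Truncating gives code 1006.

1006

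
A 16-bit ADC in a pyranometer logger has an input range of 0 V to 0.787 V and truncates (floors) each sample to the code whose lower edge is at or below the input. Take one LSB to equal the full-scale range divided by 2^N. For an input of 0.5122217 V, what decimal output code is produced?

V_FS = 0.787 V. LSB = 0.787 V / 2^16 ≈ 12.01 µV.
V_in − V_min = 0.5122217 − (0) = 0.5122217 V.
Divide by LSB: 0.5122217 × 65536/0.787 = 42654.3346.
Truncating gives code 42654.

42654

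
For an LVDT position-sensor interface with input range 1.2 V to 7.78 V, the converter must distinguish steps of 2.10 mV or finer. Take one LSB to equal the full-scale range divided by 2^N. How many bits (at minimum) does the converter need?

The full-scale span is 7.78 − (1.2) = 6.58 V.
Levels needed ≥ 6.58/2.10 mV = 3133. 2^12 = 4096 suffices, so N_min = 12.

12 bits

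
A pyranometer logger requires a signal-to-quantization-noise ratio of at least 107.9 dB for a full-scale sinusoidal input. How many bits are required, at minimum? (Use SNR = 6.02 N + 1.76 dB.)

Required N = ⌈(107.9 − 1.76)/6.02⌉ = ⌈17.631⌉ = 18.

18 bits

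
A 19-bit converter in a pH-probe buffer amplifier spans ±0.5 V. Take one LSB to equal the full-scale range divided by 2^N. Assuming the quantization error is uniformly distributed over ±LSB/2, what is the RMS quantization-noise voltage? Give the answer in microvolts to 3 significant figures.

0.551 µV

Range = 0.5 − (-0.5) = 1 V.
LSB = 1 V ÷ 2^19 = 1/524288 V = 1.9073 µV.
σ_q = LSB/√12 = 1.9073 µV/3.4641 = 0.551 µV.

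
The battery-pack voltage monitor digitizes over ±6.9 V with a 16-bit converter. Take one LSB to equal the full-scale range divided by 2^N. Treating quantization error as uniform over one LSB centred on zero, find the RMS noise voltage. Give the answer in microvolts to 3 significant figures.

Range = 6.9 − (-6.9) = 13.8 V.
Step size = 13.8/65536 V = 210.57 µV.
V_rms = LSB/√12 = 210.57 µV / √12 = 60.8 µV.

60.8 µV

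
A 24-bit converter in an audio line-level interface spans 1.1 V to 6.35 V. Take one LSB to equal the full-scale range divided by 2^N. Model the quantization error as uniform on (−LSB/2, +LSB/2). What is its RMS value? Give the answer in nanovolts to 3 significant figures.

Range = 6.35 − (1.1) = 5.25 V.
One LSB is 5.25 V / 16777216 = 312.92 nV.
σ_q = LSB/√12 = 312.92 nV/3.4641 = 90.3 nV.

90.3 nV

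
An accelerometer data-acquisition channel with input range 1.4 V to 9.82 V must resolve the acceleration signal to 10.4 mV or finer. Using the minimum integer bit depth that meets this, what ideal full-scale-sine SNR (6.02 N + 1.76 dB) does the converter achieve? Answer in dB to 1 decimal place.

Range = 9.82 − (1.4) = 8.42 V.
8.42 V / 10.4 mV = 809.6. Since 2^9 = 512 and 2^10 = 1024, N = 10.
Ideal SNR at N = 10: 6.02·10 + 1.76 = 62.0 dB.

62.0 dB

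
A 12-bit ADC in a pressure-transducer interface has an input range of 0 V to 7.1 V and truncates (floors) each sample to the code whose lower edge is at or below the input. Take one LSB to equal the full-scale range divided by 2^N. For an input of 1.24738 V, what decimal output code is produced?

Range is 7.1 V. LSB = 7.1 V / 2^12 ≈ 1.733 mV.
code = ⌊(V_in − V_min)/LSB⌋ = ⌊(V_in − V_min) × 2^12 / range⌋
     = ⌊(1.24738 − (0)) × 4096 / 7.1⌋ = ⌊1.24738 × 4096/7.1⌋
     = ⌊719.615⌋ = 719.

719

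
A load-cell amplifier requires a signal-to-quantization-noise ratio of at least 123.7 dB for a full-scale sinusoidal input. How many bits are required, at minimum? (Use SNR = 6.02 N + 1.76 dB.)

21 bits

Required N = ⌈(123.7 − 1.76)/6.02⌉ = ⌈20.256⌉ = 21.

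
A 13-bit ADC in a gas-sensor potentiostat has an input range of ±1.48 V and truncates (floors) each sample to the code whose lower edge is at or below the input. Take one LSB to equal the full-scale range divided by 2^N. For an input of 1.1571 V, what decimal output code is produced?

7298

Span: 1.48 V − (-1.48 V) = 2.96 V. LSB = 2.96 V / 2^13 ≈ 361.3 µV.
(V_in − V_min) × 2^13/range = (1.1571 − (-1.48)) × 8192/2.96 = 7298.352.
Floor → code = 7298.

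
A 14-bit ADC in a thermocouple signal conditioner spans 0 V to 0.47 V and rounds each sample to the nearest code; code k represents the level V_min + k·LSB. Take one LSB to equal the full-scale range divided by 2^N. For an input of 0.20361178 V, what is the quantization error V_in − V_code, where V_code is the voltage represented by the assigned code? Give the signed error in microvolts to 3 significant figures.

−5.16 µV

Full-scale range = 0.47 V. LSB = 0.47 V / 2^14 ≈ 28.69 µV.
(V_in − V_min)/LSB = (0.20361178 − (0)) × 16384/0.47 = 7097.8200 → nearest code k = 7098.
V_code = V_min + k × range/2^14 = 0 + 7098 × 0.47/16384 = 0.20361694336 V.
e = 0.20361178 − (0.20361694336) = −5.16 µV.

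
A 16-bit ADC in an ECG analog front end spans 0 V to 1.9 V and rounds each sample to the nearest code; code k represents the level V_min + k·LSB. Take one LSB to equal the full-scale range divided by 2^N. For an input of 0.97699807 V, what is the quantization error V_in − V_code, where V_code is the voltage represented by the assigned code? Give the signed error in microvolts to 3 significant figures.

V_FS = 1.9 V. LSB = 1.9 V / 2^16 ≈ 28.99 µV.
(0.97699807 − (0)) / LSB = 0.97699807 × 65536/1.9 = 33699.2345. Nearest integer: k = 33699.
V_code = 0 + (33699/65536) × 1.9 = 0.97699127197 V.
V_in − V_code = 0.97699807 − (0.97699127197) = +6.80 µV.

+6.80 µV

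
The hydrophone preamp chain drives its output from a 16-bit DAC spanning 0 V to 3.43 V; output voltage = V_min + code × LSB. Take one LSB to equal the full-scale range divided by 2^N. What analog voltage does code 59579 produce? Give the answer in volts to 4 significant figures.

Full-scale range = 3.43 V. LSB = 3.43 V / 2^16.
V_out = V_min + code × LSB = 0 V + 59579 × 3.43 V / 65536
      = 0 V + 3.11822 V = 3.11822 V.

3.118 V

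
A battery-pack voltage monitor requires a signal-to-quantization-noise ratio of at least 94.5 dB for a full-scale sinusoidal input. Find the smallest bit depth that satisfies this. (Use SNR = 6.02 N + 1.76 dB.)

16 bits

6.02 N + 1.76 ≥ 94.5 gives N ≥ 15.405, so the minimum integer is 16.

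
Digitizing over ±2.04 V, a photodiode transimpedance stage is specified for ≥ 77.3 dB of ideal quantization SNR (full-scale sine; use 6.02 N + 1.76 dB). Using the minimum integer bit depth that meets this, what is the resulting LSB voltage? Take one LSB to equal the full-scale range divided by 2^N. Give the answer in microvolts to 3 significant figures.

The full-scale span is 2.04 − (-2.04) = 4.08 V.
6.02 N + 1.76 ≥ 77.3 gives N ≥ 12.548, so the minimum integer is 13.
Step size = 4.08/8192 V = 498 µV.

498 µV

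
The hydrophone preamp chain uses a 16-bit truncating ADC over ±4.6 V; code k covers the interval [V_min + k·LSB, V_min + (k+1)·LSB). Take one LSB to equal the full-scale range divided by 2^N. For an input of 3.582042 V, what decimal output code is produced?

58284

Full-scale range = 4.6 V − (-4.6 V) = 9.2 V. LSB = 9.2 V / 2^16 ≈ 140.4 µV.
code = ⌊(V_in − V_min)/LSB⌋ = ⌊(V_in − V_min) × 2^16 / range⌋
     = ⌊(3.582042 − (-4.6)) × 65536 / 9.2⌋ = ⌊8.182042 × 65536/9.2⌋
     = ⌊58284.598⌋ = 58284.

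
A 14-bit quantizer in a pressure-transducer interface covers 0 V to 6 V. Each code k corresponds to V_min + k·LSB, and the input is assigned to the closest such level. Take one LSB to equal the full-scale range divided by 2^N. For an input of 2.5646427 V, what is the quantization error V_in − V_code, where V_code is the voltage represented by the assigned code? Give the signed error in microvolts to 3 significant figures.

+67.5 µV

Span = 6 V. LSB = 6 V / 2^14 ≈ 366.2 µV.
(V_in − V_min)/LSB = (2.5646427 − (0)) × 16384/6 = 7003.1843 → nearest code k = 7003.
V_code = 0 + (7003/16384) × 6 = 2.5645751953 V.
V_in − V_code = 2.5646427 − (2.5645751953) = +67.5 µV.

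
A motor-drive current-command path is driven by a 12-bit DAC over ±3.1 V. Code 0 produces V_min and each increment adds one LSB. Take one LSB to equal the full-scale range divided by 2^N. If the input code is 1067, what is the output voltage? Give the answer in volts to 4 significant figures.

Range = 3.1 − (-3.1) = 6.2 V. LSB = 6.2 V / 2^12.
Output = V_min + (1067/4096) × range = -3.1 + 0.260498 × 6.2 V
      = -3.1 + 1.61509 = -1.48491 V.

-1.485 V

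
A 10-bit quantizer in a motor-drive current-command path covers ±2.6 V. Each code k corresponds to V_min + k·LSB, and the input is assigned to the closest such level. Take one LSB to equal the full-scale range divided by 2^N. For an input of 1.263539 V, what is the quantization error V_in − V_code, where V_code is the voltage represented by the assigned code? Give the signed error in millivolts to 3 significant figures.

Range = 2.6 − (-2.6) = 5.2 V. LSB = 5.2 V / 2^10 ≈ 5.078 mV.
Position in LSBs: (1.263539 − (-2.6)) × 1024/5.2 = 760.8200; rounding gives k = 761.
V_code = -2.6 + (761/1024) × 5.2 = 1.264453125 V.
Error = V_in − V_code = 1.263539 − (1.264453125) = −0.914 mV.

−0.914 mV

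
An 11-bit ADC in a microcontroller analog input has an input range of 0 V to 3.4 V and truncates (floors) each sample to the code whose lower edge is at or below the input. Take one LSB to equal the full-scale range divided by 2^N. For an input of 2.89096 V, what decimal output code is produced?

1741

Range is 3.4 V. LSB = 3.4 V / 2^11 ≈ 1.660 mV.
code = ⌊(V_in − V_min)/LSB⌋ = ⌊(V_in − V_min) × 2^11 / range⌋
     = ⌊(2.89096 − (0)) × 2048 / 3.4⌋ = ⌊2.89096 × 2048/3.4⌋
     = ⌊1741.378⌋ = 1741.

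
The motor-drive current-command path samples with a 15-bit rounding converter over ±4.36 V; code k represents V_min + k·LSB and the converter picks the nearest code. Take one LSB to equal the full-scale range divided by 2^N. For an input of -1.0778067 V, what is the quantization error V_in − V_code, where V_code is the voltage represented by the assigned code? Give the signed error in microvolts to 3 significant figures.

−47.9 µV

Full-scale range = 4.36 V − (-4.36 V) = 8.72 V. LSB = 8.72 V / 2^15 ≈ 266.1 µV.
(V_in − V_min)/LSB = (-1.0778067 − (-4.36)) × 32768/8.72 = 12333.8200 → nearest code k = 12334.
V_code = -4.36 + (12334/32768) × 8.72 = -1.0777587891 V.
e = -1.0778067 − (-1.0777587891) = −47.9 µV.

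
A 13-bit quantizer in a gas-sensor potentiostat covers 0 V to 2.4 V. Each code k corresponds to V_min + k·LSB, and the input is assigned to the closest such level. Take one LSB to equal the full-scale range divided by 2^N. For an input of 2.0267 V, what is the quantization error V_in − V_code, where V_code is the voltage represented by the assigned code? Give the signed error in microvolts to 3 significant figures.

−57.8 µV

Range is 2.4 V. LSB = 2.4 V / 2^13 ≈ 293.0 µV.
(V_in − V_min)/LSB = (2.0267 − (0)) × 8192/2.4 = 6917.8027 → nearest code k = 6918.
Reconstructed level: 0 + 6918 × 2.4/8192 V = 2.026757813 V.
Error = V_in − V_code = 2.0267 − (2.026757813) = −57.8 µV.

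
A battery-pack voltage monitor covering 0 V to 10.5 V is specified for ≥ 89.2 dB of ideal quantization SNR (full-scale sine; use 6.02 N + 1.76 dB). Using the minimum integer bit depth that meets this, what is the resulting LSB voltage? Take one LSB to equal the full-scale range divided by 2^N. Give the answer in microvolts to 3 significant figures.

V_FS = 10.5 V.
Solving 6.02 N ≥ 89.2 − 1.76: N ≥ 14.525. Round up → N = 15.
LSB = 10.5 V ÷ 2^15 = 10.5/32768 V = 320 µV.

320 µV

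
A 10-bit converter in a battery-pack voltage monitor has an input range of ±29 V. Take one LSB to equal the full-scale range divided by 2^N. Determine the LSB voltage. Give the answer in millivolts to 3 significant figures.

Span: 29 V − (-29 V) = 58 V.
There are 2^10 = 1024 steps.
LSB = 58 V / 2^10 = 56.6 mV.

56.6 mV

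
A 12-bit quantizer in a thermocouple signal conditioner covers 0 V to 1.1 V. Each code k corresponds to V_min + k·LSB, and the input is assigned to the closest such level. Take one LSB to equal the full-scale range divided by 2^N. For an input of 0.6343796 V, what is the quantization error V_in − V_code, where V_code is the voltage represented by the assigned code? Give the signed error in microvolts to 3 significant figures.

+53.4 µV

Full-scale range = 1.1 V. LSB = 1.1 V / 2^12 ≈ 268.6 µV.
Position in LSBs: (0.6343796 − (0)) × 4096/1.1 = 2362.1989; rounding gives k = 2362.
Reconstructed level: 0 + 2362 × 1.1/4096 V = 0.6343261719 V.
e = 0.6343796 − (0.6343261719) = +53.4 µV.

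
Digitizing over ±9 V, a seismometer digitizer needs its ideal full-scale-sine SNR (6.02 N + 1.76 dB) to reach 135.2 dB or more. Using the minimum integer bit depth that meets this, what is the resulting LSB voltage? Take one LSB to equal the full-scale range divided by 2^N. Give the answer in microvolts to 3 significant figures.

2.15 µV

Range = 9 − (-9) = 18 V.
Required N = ⌈(135.2 − 1.76)/6.02⌉ = ⌈22.166⌉ = 23.
LSB = 18 V / 2^23 = 2.15 µV.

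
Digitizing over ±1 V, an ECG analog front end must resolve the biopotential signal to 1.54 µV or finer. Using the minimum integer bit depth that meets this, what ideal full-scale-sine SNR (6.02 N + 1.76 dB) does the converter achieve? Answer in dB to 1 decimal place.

128.2 dB

Full-scale range = 1 V − (-1 V) = 2 V.
2 V / 1.54 µV = 1.299e6. Since 2^20 = 1048576 and 2^21 = 2097152, N = 21.
Ideal SNR at N = 21: 6.02·21 + 1.76 = 128.2 dB.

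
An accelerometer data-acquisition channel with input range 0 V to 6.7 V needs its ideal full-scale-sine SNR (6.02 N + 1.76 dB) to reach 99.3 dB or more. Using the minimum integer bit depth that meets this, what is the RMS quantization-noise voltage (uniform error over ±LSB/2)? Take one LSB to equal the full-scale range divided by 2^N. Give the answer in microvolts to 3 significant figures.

14.8 µV

V_FS = 6.7 V.
6.02 N + 1.76 ≥ 99.3 gives N ≥ 16.203, so the minimum integer is 17.
LSB = 6.7 V / 2^17 = 51.117 µV.
RMS noise = LSB/√12 = 14.8 µV.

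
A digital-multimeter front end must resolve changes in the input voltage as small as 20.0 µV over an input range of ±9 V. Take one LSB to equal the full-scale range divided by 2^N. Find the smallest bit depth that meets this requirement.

20 bits

Range = 9 − (-9) = 18 V.
Need 2^N ≥ 18 V / 20.0 µV = 900000 → N_min = 20.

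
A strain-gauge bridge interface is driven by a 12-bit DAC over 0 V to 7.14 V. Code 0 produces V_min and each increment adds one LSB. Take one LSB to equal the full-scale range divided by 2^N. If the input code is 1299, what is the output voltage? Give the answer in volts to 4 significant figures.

Span = 7.14 V. LSB = 7.14 V / 2^12.
V_out = V_min + code × LSB = 0 V + 1299 × 7.14 V / 4096
      = 0 V + 2.26437 V = 2.26437 V.

2.264 V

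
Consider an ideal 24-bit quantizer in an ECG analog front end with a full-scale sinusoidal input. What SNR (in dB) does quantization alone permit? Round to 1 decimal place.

146.2 dB

For an ideal N-bit converter with full-scale sine input, SNR = 6.02 N + 1.76 dB. SNR = 6.02 × 24 + 1.76 = 144.48 + 1.76 = 146.24 dB.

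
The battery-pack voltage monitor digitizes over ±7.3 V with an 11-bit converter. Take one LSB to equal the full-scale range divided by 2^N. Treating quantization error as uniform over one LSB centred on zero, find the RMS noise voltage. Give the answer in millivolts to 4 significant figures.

2.058 mV

Range = 7.3 − (-7.3) = 14.6 V.
Step size = 14.6/2048 V = 7.12891 mV.
RMS of a uniform error over width LSB is LSB/√12 = 2.058 mV.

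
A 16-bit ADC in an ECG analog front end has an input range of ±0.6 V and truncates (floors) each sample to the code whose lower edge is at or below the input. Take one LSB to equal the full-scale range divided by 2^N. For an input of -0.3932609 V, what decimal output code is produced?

Span: 0.6 V − (-0.6 V) = 1.2 V. LSB = 1.2 V / 2^16 ≈ 18.31 µV.
(V_in − V_min) × 2^16/range = (-0.3932609 − (-0.6)) × 65536/1.2 = 11290.711.
Floor → code = 11290.

11290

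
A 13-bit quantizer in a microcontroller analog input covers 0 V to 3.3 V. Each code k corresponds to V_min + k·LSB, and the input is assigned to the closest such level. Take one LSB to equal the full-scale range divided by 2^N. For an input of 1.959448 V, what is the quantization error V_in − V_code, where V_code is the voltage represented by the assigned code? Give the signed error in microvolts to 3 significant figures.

+73.0 µV

V_FS = 3.3 V. LSB = 3.3 V / 2^13 ≈ 402.8 µV.
Position in LSBs: (1.959448 − (0)) × 8192/3.3 = 4864.1812; rounding gives k = 4864.
V_code = V_min + k × range/2^13 = 0 + 4864 × 3.3/8192 = 1.959375000 V.
Error = V_in − V_code = 1.959448 − (1.959375000) = +73.0 µV.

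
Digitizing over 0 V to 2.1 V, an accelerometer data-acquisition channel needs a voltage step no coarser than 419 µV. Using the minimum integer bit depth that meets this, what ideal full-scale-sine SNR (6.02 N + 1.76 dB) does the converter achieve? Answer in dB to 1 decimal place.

Span = 2.1 V.
2.1 V / 419 µV = 5012. Since 2^12 = 4096 and 2^13 = 8192, N = 13.
SNR = 6.02 × 13 + 1.76 = 80.02 dB.

80.0 dB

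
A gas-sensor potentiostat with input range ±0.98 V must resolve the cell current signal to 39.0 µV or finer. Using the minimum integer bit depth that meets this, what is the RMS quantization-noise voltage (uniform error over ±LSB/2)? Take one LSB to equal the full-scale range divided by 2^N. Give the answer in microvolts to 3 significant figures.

Span: 0.98 V − (-0.98 V) = 1.96 V.
Required number of levels: 1.96/39.0 µV = 50256; smallest N with 2^N ≥ that is 16.
One LSB is 1.96 V / 65536 = 29.907 µV.
σ_q = LSB/√12 = 29.907 µV/3.4641 = 8.63 µV.

8.63 µV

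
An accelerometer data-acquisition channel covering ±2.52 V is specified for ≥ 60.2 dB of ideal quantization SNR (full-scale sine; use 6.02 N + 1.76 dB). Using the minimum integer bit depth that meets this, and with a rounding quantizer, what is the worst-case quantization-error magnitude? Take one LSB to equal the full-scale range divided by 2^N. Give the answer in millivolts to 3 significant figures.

The full-scale span is 2.52 − (-2.52) = 5.04 V.
Required N = ⌈(60.2 − 1.76)/6.02⌉ = ⌈9.708⌉ = 10.
One LSB is 5.04 V / 1024 = 4.9219 mV.
Max error for round-to-nearest is LSB/2 = 2.46 mV.

2.46 mV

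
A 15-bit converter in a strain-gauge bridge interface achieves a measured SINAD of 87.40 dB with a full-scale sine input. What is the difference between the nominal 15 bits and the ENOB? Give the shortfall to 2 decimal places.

N_eff = (87.40 − 1.76)/6.02 = 14.2259 bits.
Shortfall = 15 − 14.2259 = 0.7741 bits.

0.77 bits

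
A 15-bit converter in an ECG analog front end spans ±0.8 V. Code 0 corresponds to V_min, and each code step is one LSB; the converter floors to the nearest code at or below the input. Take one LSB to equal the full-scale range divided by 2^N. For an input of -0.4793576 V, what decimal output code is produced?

Range = 0.8 − (-0.8) = 1.6 V. LSB = 1.6 V / 2^15 ≈ 48.83 µV.
(V_in − V_min) × 2^15/range = (-0.4793576 − (-0.8)) × 32768/1.6 = 6566.756.
Floor → code = 6566.

6566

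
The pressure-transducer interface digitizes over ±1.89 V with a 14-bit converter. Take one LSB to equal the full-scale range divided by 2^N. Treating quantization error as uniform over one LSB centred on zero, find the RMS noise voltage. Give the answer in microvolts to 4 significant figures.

Full-scale range = 1.89 V − (-1.89 V) = 3.78 V.
LSB = 3.78 V / 2^14 = 230.713 µV.
RMS of a uniform error over width LSB is LSB/√12 = 66.60 µV.

66.60 µV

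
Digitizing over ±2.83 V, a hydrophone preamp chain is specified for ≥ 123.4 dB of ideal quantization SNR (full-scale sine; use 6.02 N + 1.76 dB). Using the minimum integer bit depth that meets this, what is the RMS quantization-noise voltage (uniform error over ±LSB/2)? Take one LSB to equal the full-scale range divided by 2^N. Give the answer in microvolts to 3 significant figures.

Full-scale range = 2.83 V − (-2.83 V) = 5.66 V.
Required N = ⌈(123.4 − 1.76)/6.02⌉ = ⌈20.206⌉ = 21.
One LSB is 5.66 V / 2097152 = 2.6989 µV.
σ_q = LSB/√12 = 2.6989 µV/3.4641 = 0.779 µV.

0.779 µV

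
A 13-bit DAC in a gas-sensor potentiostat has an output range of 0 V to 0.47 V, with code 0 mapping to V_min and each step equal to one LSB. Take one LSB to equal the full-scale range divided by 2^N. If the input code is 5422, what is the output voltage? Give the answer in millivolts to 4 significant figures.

311.1 mV

V_FS = 0.47 V. LSB = 0.47 V / 2^13.
V_out = 0 + 5422 × (0.47/8192) V
      = 0 + 0.311077 = 0.311077 V.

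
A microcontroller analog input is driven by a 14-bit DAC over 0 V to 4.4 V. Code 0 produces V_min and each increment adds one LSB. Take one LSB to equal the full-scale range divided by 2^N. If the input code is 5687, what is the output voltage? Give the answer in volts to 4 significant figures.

Range is 4.4 V. LSB = 4.4 V / 2^14.
V_out = V_min + code × LSB = 0 V + 5687 × 4.4 V / 16384
      = 0 V + 1.52727 V = 1.52727 V.

1.527 V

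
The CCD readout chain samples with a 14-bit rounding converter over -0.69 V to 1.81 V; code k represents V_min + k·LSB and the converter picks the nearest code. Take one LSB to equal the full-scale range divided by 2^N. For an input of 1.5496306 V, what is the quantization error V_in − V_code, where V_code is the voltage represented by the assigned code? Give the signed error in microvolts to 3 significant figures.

−54.5 µV

The full-scale span is 1.81 − (-0.69) = 2.5 V. LSB = 2.5 V / 2^14 ≈ 152.6 µV.
(1.5496306 − (-0.69)) / LSB = 2.2396306 × 16384/2.5 = 14677.6431. Nearest integer: k = 14678.
V_code = V_min + k × range/2^14 = -0.69 + 14678 × 2.5/16384 = 1.5496850586 V.
V_in − V_code = 1.5496306 − (1.5496850586) = −54.5 µV.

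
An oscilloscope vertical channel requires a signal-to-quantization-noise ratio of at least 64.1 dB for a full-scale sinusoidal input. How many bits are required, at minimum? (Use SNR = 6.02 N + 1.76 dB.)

11 bits

Solving 6.02 N ≥ 64.1 − 1.76: N ≥ 10.355. Round up → N = 11.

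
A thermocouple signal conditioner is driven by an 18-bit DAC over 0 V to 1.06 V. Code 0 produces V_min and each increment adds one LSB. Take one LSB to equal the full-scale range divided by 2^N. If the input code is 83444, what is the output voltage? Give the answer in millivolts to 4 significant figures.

Range is 1.06 V. LSB = 1.06 V / 2^18.
Output = V_min + (83444/262144) × range = 0 + 0.318314 × 1.06 V
      = 0 + 0.337412 = 0.337412 V.

337.4 mV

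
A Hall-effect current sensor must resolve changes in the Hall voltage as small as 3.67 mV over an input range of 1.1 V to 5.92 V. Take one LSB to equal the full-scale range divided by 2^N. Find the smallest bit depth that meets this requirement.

11 bits

Full-scale range = 5.92 V − (1.1 V) = 4.82 V.
Need 2^N ≥ 4.82 V / 3.67 mV = 1313 → N_min = 11.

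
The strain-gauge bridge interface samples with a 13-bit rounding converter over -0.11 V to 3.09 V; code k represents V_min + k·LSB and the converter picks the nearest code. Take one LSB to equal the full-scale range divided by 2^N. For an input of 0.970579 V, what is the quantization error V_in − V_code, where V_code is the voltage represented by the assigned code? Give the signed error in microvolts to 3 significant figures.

+110 µV

The full-scale span is 3.09 − (-0.11) = 3.2 V. LSB = 3.2 V / 2^13 ≈ 390.6 µV.
(0.970579 − (-0.11)) / LSB = 1.080579 × 8192/3.2 = 2766.2822. Nearest integer: k = 2766.
V_code = V_min + k × range/2^13 = -0.11 + 2766 × 3.2/8192 = 0.9704687500 V.
e = 0.970579 − (0.9704687500) = +110 µV.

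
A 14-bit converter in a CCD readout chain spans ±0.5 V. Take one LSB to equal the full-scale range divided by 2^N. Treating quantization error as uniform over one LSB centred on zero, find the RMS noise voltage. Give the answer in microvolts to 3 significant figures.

Full-scale range = 0.5 V − (-0.5 V) = 1 V.
One LSB is 1 V / 16384 = 61.035 µV.
RMS of a uniform error over width LSB is LSB/√12 = 17.6 µV.

17.6 µV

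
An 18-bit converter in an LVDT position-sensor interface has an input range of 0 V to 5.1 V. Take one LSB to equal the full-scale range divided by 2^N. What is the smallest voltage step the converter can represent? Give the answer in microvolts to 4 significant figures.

19.45 µV

V_FS = 5.1 V.
There are 2^18 = 262144 steps.
Step size = 5.1/262144 V = 19.45 µV.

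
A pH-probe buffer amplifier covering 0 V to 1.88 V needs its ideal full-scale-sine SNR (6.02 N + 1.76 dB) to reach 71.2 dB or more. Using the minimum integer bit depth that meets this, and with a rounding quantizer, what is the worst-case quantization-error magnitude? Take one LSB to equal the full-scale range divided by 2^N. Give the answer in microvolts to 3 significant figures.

Span = 1.88 V.
Required N = ⌈(71.2 − 1.76)/6.02⌉ = ⌈11.535⌉ = 12.
LSB = 1.88 V / 2^12 = 458.98 µV.
|e|_max = LSB/2 = 229 µV.

229 µV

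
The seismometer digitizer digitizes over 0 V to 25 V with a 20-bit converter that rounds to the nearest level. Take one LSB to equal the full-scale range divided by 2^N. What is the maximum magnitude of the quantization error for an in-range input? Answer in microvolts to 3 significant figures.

V_FS = 25 V.
Step size = 25/1048576 V = 23.842 µV.
A rounding quantizer has |error| ≤ LSB/2 = 11.9 µV.

11.9 µV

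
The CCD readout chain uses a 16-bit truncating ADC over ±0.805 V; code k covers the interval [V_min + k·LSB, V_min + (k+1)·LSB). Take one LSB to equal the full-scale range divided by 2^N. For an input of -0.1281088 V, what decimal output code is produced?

Span: 0.805 V − (-0.805 V) = 1.61 V. LSB = 1.61 V / 2^16 ≈ 24.57 µV.
V_in − V_min = -0.1281088 − (-0.805) = 0.6768912 V.
Divide by LSB: 0.6768912 × 65536/1.61 = 27553.2557.
Truncating gives code 27553.

27553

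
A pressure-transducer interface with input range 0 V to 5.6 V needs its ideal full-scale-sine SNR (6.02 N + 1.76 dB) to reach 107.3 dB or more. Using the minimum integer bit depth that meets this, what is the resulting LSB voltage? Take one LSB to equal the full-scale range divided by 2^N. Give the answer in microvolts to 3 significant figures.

21.4 µV

Range is 5.6 V.
Solving 6.02 N ≥ 107.3 − 1.76: N ≥ 17.532. Round up → N = 18.
LSB = 5.6 V / 2^18 = 21.4 µV.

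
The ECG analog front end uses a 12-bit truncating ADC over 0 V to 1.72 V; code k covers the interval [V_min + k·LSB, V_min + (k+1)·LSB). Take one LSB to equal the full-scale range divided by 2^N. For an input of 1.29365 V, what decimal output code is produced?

3080

Span = 1.72 V. LSB = 1.72 V / 2^12 ≈ 419.9 µV.
(V_in − V_min) × 2^12/range = (1.29365 − (0)) × 4096/1.72 = 3080.692.
Floor → code = 3080.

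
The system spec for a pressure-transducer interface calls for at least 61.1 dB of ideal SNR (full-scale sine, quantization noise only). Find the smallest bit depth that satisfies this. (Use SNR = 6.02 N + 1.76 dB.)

10 bits

Required N = ⌈(61.1 − 1.76)/6.02⌉ = ⌈9.857⌉ = 10.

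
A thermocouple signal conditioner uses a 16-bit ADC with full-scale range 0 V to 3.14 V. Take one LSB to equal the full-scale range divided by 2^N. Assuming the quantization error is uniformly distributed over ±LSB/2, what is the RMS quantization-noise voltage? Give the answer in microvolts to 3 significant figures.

V_FS = 3.14 V.
LSB = 3.14 V ÷ 2^16 = 3.14/65536 V = 47.913 µV.
V_rms = LSB/√12 = 47.913 µV / √12 = 13.8 µV.

13.8 µV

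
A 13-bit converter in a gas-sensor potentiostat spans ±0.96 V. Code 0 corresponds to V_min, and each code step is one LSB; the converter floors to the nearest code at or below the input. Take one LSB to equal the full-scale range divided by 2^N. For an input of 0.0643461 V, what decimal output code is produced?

4370

The full-scale span is 0.96 − (-0.96) = 1.92 V. LSB = 1.92 V / 2^13 ≈ 234.4 µV.
(V_in − V_min) × 2^13/range = (0.0643461 − (-0.96)) × 8192/1.92 = 4370.543.
Floor → code = 4370.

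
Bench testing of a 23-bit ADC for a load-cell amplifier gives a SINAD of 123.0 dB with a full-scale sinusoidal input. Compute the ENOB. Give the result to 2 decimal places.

Inverting SNR = 6.02 N + 1.76: N_eff = (123.0 − 1.76)/6.02 = 20.1395.

20.14 bits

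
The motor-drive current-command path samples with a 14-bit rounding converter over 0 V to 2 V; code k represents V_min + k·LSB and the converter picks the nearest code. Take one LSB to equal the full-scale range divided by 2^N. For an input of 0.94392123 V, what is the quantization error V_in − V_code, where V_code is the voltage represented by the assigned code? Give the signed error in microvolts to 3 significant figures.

V_FS = 2 V. LSB = 2 V / 2^14 ≈ 122.1 µV.
(V_in − V_min)/LSB = (0.94392123 − (0)) × 16384/2 = 7732.6027 → nearest code k = 7733.
Reconstructed level: 0 + 7733 × 2/16384 V = 0.94396972656 V.
e = 0.94392123 − (0.94396972656) = −48.5 µV.

−48.5 µV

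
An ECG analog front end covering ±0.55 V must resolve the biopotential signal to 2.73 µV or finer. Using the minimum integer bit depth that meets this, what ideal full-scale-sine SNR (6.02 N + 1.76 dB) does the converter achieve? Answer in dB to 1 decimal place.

116.1 dB

Range = 0.55 − (-0.55) = 1.1 V.
Need 2^N ≥ 1.1 V / 2.73 µV = 402900 → N_min = 19.
6.02(19) + 1.76 = 116.14 dB.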